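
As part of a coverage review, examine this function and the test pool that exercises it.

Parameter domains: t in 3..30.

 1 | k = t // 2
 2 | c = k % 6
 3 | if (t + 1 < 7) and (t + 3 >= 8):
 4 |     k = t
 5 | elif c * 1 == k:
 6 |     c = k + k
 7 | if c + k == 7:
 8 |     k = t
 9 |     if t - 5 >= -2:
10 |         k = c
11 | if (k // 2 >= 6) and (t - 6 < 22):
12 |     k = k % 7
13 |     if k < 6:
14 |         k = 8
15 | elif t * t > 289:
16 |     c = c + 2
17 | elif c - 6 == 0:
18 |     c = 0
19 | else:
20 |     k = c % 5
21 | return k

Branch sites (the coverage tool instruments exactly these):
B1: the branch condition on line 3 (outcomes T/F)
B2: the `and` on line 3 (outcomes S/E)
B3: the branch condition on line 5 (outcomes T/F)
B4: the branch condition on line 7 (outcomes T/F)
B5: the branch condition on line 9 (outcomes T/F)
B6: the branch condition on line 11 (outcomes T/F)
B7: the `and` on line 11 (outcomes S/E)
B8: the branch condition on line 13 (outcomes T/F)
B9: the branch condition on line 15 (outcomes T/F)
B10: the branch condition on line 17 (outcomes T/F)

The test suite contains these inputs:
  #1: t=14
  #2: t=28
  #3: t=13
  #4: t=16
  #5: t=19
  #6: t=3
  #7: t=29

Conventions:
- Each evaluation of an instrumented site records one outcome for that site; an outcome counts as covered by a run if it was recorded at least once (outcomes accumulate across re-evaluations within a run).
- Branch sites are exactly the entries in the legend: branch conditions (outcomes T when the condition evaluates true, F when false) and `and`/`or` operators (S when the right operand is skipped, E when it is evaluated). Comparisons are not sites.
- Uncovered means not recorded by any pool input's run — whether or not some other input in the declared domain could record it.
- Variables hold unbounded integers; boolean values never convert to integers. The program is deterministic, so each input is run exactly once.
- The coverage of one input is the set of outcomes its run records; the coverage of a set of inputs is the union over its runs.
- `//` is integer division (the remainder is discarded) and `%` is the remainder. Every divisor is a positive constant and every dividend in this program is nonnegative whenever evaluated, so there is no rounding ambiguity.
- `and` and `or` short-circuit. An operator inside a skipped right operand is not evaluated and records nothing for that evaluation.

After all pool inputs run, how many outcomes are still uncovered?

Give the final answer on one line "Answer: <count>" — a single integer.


input #1, t=14: events B2->S, B1->F, B3->F, B4->F, B7->S, B6->F, B9->F, B10->F; outcomes B1=F, B2=S, B3=F, B4=F, B6=F, B7=S, B9=F, B10=F
input #2, t=28: events B2->S, B1->F, B3->F, B4->F, B7->E, B6->F, B9->T; outcomes B1=F, B2=S, B3=F, B4=F, B6=F, B7=E, B9=T
input #3, t=13: events B2->S, B1->F, B3->F, B4->F, B7->S, B6->F, B9->F, B10->F; outcomes B1=F, B2=S, B3=F, B4=F, B6=F, B7=S, B9=F, B10=F
input #4, t=16: events B2->S, B1->F, B3->F, B4->F, B7->S, B6->F, B9->F, B10->F; outcomes B1=F, B2=S, B3=F, B4=F, B6=F, B7=S, B9=F, B10=F
input #5, t=19: events B2->S, B1->F, B3->F, B4->F, B7->S, B6->F, B9->T; outcomes B1=F, B2=S, B3=F, B4=F, B6=F, B7=S, B9=T
input #6, t=3: events B2->E, B1->F, B3->T, B4->F, B7->S, B6->F, B9->F, B10->F; outcomes B1=F, B2=E, B3=T, B4=F, B6=F, B7=S, B9=F, B10=F
input #7, t=29: events B2->S, B1->F, B3->F, B4->F, B7->E, B6->F, B9->T; outcomes B1=F, B2=S, B3=F, B4=F, B6=F, B7=E, B9=T
union over the pool: B1=F, B2=S, B2=E, B3=T, B3=F, B4=F, B6=F, B7=S, B7=E, B9=T, B9=F, B10=F
uncovered (8 of 20): B1=T, B4=T, B5=T, B5=F, B6=T, B8=T, B8=F, B10=T
Answer: 8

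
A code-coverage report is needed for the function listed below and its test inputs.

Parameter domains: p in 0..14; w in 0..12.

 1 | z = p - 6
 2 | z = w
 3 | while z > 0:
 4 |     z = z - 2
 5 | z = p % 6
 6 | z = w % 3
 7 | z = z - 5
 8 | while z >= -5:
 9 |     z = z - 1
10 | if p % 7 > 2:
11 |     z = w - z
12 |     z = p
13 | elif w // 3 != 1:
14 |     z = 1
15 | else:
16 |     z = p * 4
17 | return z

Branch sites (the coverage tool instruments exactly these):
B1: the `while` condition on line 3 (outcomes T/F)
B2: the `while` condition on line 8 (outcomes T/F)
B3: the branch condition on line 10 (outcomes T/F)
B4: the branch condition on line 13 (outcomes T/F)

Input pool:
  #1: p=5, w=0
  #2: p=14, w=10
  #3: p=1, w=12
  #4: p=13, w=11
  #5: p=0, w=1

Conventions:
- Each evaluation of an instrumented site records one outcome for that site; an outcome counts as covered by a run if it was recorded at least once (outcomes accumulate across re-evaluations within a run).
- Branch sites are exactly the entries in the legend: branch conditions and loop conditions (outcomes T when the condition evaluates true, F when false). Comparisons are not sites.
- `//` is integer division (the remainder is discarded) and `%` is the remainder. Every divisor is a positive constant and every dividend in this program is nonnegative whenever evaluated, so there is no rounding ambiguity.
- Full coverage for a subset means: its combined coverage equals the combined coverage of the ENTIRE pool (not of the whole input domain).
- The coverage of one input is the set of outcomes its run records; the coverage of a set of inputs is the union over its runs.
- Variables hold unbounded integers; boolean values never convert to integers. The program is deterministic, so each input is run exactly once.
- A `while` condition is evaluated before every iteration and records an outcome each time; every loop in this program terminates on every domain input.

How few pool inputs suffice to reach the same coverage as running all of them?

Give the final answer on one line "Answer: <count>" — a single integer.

test 1 (p=5, w=0) hits B1=F, B2=T, B2=F, B3=T
test 2 (p=14, w=10) hits B1=T, B1=F, B2=T, B2=F, B3=F, B4=T
test 3 (p=1, w=12) hits B1=T, B1=F, B2=T, B2=F, B3=F, B4=T
test 4 (p=13, w=11) hits B1=T, B1=F, B2=T, B2=F, B3=T
test 5 (p=0, w=1) hits B1=T, B1=F, B2=T, B2=F, B3=F, B4=T
union over all inputs: B1=T, B1=F, B2=T, B2=F, B3=T, B3=F, B4=T (7 outcomes)
no size-1 subset reaches all 7 outcomes (best union: 6/7)
at size 2, {1, 2} reaches all 7 outcomes; every lexicographically earlier size-2 subset fails

Answer: 2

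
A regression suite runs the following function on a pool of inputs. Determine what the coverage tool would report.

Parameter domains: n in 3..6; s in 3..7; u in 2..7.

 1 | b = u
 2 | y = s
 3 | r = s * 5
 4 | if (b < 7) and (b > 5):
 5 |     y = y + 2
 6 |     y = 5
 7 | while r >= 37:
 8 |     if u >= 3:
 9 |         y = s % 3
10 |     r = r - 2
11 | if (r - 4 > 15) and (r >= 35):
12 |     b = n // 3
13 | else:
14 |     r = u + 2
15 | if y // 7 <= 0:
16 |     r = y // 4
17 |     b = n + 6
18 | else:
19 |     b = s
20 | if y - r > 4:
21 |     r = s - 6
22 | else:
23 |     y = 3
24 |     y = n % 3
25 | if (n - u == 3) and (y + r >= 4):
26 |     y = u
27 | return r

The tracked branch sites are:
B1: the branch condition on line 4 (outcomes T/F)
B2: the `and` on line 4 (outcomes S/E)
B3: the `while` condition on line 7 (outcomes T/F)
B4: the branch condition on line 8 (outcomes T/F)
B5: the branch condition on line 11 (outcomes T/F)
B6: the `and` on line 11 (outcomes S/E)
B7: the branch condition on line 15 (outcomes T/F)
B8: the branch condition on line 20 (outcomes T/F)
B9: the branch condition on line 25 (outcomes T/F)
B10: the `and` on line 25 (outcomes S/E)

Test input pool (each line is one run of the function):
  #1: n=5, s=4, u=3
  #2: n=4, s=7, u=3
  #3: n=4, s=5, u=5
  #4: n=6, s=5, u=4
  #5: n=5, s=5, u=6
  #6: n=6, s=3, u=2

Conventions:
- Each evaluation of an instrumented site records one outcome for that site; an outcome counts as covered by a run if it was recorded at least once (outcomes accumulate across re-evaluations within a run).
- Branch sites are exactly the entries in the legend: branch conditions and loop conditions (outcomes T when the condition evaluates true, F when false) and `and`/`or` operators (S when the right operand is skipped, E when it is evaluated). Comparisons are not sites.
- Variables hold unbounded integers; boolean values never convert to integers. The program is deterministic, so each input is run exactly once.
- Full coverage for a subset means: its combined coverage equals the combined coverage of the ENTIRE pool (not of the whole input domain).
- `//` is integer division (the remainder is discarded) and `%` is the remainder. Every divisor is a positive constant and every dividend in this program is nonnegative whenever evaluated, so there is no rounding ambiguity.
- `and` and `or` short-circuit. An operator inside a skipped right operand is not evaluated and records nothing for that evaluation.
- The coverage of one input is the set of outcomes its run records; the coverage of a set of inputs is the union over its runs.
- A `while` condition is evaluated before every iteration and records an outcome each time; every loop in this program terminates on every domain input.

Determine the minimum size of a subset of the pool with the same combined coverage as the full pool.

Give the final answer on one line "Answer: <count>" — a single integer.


input #1 (n=5, s=4, u=3): events B2->E, B1->F, B3->F, B6->E, B5->F, B7->T, B8->F, B10->S, B9->F; covers B1=F, B2=E, B3=F, B5=F, B6=E, B7=T, B8=F, B9=F, B10=S
input #2 (n=4, s=7, u=3): events B2->E, B1->F, B3->F, B6->E, B5->T, B7->F, B8->F, B10->S, B9->F; covers B1=F, B2=E, B3=F, B5=T, B6=E, B7=F, B8=F, B9=F, B10=S
input #3 (n=4, s=5, u=5): events B2->E, B1->F, B3->F, B6->E, B5->F, B7->T, B8->F, B10->S, B9->F; covers B1=F, B2=E, B3=F, B5=F, B6=E, B7=T, B8=F, B9=F, B10=S
input #4 (n=6, s=5, u=4): events B2->E, B1->F, B3->F, B6->E, B5->F, B7->T, B8->F, B10->S, B9->F; covers B1=F, B2=E, B3=F, B5=F, B6=E, B7=T, B8=F, B9=F, B10=S
input #5 (n=5, s=5, u=6): events B2->E, B1->T, B3->F, B6->E, B5->F, B7->T, B8->F, B10->S, B9->F; covers B1=T, B2=E, B3=F, B5=F, B6=E, B7=T, B8=F, B9=F, B10=S
input #6 (n=6, s=3, u=2): events B2->E, B1->F, B3->F, B6->S, B5->F, B7->T, B8->F, B10->S, B9->F; covers B1=F, B2=E, B3=F, B5=F, B6=S, B7=T, B8=F, B9=F, B10=S
pool-wide coverage (13 outcomes): B1=T, B1=F, B2=E, B3=F, B5=T, B5=F, B6=S, B6=E, B7=T, B7=F, B8=F, B9=F, B10=S
no size-1 subset reaches all 13 outcomes (best union: 9/13)
no size-2 subset reaches all 13 outcomes (best union: 12/13)
at size 3, {2, 5, 6} reaches all 13 outcomes; every lexicographically earlier size-3 subset fails
Answer: 3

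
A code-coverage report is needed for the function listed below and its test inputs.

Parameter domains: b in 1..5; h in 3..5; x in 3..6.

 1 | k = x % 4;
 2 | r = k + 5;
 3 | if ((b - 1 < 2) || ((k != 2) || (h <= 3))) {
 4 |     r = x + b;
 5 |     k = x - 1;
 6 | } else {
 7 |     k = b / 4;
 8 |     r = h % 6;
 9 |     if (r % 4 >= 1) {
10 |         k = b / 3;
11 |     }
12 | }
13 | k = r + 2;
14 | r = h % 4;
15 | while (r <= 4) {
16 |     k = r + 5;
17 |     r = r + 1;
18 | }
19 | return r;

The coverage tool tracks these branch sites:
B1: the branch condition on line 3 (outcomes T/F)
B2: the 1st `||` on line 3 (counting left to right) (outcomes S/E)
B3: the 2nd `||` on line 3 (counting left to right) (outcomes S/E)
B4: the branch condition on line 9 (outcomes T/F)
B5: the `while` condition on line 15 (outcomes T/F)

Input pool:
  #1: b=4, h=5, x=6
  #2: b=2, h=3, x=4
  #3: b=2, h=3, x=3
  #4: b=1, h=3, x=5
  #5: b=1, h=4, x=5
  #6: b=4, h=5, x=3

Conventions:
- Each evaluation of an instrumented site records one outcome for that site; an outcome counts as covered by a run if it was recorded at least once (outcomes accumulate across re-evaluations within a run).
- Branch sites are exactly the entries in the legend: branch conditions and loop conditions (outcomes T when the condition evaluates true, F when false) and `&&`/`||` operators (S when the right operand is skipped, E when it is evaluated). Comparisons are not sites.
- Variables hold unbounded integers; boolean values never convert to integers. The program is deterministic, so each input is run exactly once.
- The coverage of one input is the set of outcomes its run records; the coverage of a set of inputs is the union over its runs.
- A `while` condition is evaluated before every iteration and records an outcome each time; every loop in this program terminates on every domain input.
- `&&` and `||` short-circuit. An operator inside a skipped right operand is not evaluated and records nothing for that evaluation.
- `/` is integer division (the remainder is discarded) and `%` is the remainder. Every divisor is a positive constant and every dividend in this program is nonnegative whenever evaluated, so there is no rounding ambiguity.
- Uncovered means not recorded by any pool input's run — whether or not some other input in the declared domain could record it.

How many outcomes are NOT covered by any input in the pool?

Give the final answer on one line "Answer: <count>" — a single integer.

run #1 (b=4, h=5, x=6) records B1=F, B2=E, B3=E, B4=T, B5=T, B5=F
run #2 (b=2, h=3, x=4) records B1=T, B2=S, B5=T, B5=F
run #3 (b=2, h=3, x=3) records B1=T, B2=S, B5=T, B5=F
run #4 (b=1, h=3, x=5) records B1=T, B2=S, B5=T, B5=F
run #5 (b=1, h=4, x=5) records B1=T, B2=S, B5=T, B5=F
run #6 (b=4, h=5, x=3) records B1=T, B2=E, B3=S, B5=T, B5=F
union over the pool: B1=T, B1=F, B2=S, B2=E, B3=S, B3=E, B4=T, B5=T, B5=F
uncovered (1 of 10): B4=F

Answer: 1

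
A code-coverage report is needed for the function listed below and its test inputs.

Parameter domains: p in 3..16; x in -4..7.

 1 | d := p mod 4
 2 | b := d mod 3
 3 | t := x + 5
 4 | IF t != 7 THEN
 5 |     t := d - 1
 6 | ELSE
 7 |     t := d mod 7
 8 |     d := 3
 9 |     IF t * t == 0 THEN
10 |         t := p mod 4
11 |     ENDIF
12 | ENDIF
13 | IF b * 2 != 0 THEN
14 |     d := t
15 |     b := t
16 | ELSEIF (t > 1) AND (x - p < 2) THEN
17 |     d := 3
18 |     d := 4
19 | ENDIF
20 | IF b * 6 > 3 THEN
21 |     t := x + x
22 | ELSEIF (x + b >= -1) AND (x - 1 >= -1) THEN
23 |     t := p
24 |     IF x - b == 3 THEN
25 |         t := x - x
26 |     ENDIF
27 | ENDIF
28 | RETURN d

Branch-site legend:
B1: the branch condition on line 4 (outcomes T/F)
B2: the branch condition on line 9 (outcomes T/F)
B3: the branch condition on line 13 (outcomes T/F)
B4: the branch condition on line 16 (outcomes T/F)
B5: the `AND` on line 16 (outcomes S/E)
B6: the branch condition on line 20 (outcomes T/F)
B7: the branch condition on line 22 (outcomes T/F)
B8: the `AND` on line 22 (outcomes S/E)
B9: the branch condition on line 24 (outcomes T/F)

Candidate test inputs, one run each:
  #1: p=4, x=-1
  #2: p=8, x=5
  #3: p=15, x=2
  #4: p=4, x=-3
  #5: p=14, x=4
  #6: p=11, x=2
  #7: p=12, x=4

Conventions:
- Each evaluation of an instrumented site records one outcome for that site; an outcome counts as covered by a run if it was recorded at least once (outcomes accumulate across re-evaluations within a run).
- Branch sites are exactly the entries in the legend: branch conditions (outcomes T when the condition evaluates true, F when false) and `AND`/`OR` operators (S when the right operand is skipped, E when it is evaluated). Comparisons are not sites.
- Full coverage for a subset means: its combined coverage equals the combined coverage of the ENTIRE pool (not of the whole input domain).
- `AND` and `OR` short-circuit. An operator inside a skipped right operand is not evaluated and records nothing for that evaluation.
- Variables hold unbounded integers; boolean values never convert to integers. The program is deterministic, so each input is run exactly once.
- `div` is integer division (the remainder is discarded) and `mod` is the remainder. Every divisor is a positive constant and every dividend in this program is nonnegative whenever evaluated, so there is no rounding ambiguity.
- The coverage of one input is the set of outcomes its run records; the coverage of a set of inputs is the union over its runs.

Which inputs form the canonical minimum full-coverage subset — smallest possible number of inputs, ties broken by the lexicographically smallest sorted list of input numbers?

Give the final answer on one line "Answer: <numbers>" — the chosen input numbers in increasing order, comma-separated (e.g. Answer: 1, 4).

input #1, p=4, x=-1: events B1->T, B3->F, B5->S, B4->F, B6->F, B8->E, B7->F; outcomes B1=T, B3=F, B4=F, B5=S, B6=F, B7=F, B8=E
input #2, p=8, x=5: events B1->T, B3->F, B5->S, B4->F, B6->F, B8->E, B7->T, B9->F; outcomes B1=T, B3=F, B4=F, B5=S, B6=F, B7=T, B8=E, B9=F
input #3, p=15, x=2: events B1->F, B2->F, B3->F, B5->E, B4->T, B6->F, B8->E, B7->T, B9->F; outcomes B1=F, B2=F, B3=F, B4=T, B5=E, B6=F, B7=T, B8=E, B9=F
input #4, p=4, x=-3: events B1->T, B3->F, B5->S, B4->F, B6->F, B8->S, B7->F; outcomes B1=T, B3=F, B4=F, B5=S, B6=F, B7=F, B8=S
input #5, p=14, x=4: events B1->T, B3->T, B6->T; outcomes B1=T, B3=T, B6=T
input #6, p=11, x=2: events B1->F, B2->F, B3->F, B5->E, B4->T, B6->F, B8->E, B7->T, B9->F; outcomes B1=F, B2=F, B3=F, B4=T, B5=E, B6=F, B7=T, B8=E, B9=F
input #7, p=12, x=4: events B1->T, B3->F, B5->S, B4->F, B6->F, B8->E, B7->T, B9->F; outcomes B1=T, B3=F, B4=F, B5=S, B6=F, B7=T, B8=E, B9=F
together the pool reaches 16 outcomes: B1=T, B1=F, B2=F, B3=T, B3=F, B4=T, B4=F, B5=S, B5=E, B6=T, B6=F, B7=T, B7=F, B8=S, B8=E, B9=F
size 1 is not enough: best union over all size-1 subsets is 9/16
size 2 is not enough: best union over all size-2 subsets is 14/16
inputs {3, 4, 5} (size 3) cover everything; no size-3 subset with a lexicographically smaller index list covers all 16

Answer: 3, 4, 5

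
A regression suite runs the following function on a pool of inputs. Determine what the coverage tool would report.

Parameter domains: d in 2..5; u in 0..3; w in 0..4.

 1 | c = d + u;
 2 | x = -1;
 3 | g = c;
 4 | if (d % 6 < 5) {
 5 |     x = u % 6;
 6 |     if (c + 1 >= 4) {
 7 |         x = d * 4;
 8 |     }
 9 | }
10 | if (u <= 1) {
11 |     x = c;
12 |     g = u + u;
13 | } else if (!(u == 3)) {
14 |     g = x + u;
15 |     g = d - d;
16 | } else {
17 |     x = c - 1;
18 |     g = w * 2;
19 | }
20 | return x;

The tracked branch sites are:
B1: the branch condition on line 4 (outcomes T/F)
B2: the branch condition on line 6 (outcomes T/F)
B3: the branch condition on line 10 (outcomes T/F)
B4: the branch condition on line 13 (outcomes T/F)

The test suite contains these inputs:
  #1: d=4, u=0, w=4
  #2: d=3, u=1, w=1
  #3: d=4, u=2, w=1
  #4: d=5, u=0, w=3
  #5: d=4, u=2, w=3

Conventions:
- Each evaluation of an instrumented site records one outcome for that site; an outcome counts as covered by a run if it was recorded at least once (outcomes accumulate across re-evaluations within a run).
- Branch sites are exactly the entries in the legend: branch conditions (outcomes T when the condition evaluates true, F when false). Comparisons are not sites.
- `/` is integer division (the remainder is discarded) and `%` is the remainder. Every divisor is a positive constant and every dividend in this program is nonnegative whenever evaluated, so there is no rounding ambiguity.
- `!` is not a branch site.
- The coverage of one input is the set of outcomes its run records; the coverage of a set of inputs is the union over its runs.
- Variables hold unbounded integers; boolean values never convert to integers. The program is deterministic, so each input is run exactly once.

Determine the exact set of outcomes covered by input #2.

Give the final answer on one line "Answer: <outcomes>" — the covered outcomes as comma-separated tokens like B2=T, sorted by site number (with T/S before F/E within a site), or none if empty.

Simulating input #2 (d=3, u=1, w=1) step by step:
  B1->T, B2->T, B3->T
collecting distinct outcomes: B1=T, B2=T, B3=T

Answer: B1=T, B2=T, B3=T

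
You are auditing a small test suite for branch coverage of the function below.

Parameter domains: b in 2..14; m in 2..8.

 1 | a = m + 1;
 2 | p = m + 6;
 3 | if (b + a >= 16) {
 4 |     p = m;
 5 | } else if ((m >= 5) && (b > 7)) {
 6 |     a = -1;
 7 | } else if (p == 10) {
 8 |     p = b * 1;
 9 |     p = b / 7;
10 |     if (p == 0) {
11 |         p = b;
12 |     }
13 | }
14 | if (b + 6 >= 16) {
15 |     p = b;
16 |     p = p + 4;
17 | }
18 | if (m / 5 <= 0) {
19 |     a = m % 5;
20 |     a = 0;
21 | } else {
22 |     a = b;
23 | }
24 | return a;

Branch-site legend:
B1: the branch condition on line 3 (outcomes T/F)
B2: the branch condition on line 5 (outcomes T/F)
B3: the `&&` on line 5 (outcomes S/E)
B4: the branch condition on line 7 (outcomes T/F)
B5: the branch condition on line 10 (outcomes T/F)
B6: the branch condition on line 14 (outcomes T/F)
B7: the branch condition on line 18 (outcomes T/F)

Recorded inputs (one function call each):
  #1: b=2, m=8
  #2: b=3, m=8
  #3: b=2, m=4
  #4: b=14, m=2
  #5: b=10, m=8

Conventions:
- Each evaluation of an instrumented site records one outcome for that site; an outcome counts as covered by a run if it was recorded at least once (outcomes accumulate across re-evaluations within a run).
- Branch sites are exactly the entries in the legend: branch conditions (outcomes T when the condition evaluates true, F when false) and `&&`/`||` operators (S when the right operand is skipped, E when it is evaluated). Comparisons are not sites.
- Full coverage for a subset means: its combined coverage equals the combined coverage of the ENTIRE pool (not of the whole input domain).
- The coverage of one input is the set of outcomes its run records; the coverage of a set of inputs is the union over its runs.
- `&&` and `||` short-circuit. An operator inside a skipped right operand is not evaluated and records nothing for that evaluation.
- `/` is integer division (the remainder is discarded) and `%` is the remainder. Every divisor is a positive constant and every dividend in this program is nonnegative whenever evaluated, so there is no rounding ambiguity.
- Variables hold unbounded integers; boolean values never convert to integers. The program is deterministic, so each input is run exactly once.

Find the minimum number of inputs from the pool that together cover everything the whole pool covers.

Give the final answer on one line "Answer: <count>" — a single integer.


#1 (b=2, m=8) -> B1->F, B3->E, B2->F, B4->F, B6->F, B7->F; covered: B1=F, B2=F, B3=E, B4=F, B6=F, B7=F
#2 (b=3, m=8) -> B1->F, B3->E, B2->F, B4->F, B6->F, B7->F; covered: B1=F, B2=F, B3=E, B4=F, B6=F, B7=F
#3 (b=2, m=4) -> B1->F, B3->S, B2->F, B4->T, B5->T, B6->F, B7->T; covered: B1=F, B2=F, B3=S, B4=T, B5=T, B6=F, B7=T
#4 (b=14, m=2) -> B1->T, B6->T, B7->T; covered: B1=T, B6=T, B7=T
#5 (b=10, m=8) -> B1->T, B6->T, B7->F; covered: B1=T, B6=T, B7=F
union over all inputs: B1=T, B1=F, B2=F, B3=S, B3=E, B4=T, B4=F, B5=T, B6=T, B6=F, B7=T, B7=F (12 outcomes)
checked all size-1 subsets: none covers 12 outcomes (max 7/12)
checked all size-2 subsets: none covers 12 outcomes (max 10/12)
at size 3, {1, 3, 4} reaches all 12 outcomes; every lexicographically earlier size-3 subset fails
Answer: 3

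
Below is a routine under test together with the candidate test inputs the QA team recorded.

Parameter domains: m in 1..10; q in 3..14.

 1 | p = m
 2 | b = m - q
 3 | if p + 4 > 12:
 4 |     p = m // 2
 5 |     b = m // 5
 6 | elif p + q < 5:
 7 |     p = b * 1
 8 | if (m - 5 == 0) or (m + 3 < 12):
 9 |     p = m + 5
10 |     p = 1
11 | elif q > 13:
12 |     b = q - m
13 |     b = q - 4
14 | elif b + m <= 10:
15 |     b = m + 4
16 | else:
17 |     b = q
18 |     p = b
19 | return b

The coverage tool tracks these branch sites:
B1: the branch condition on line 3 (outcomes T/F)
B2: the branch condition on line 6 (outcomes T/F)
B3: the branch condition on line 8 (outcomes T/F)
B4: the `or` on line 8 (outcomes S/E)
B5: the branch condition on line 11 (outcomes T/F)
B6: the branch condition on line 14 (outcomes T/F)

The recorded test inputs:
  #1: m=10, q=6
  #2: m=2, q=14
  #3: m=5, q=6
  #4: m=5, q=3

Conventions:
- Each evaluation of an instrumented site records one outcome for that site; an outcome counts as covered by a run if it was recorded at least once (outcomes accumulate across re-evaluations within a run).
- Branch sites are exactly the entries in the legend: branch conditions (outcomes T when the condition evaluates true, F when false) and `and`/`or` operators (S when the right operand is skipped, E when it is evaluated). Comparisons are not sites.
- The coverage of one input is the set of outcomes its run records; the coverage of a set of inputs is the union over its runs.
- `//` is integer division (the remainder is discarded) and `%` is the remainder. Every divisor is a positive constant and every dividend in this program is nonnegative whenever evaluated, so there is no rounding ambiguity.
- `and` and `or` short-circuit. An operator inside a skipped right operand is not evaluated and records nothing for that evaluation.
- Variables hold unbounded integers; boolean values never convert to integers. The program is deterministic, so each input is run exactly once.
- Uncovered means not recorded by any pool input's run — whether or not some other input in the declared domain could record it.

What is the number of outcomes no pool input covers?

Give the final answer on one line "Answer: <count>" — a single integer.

run #1 (m=10, q=6) runs B1->T, B4->E, B3->F, B5->F, B6->F; records B1=T, B3=F, B4=E, B5=F, B6=F
run #2 (m=2, q=14) runs B1->F, B2->F, B4->E, B3->T; records B1=F, B2=F, B3=T, B4=E
run #3 (m=5, q=6) runs B1->F, B2->F, B4->S, B3->T; records B1=F, B2=F, B3=T, B4=S
run #4 (m=5, q=3) runs B1->F, B2->F, B4->S, B3->T; records B1=F, B2=F, B3=T, B4=S
union over the pool: B1=T, B1=F, B2=F, B3=T, B3=F, B4=S, B4=E, B5=F, B6=F
uncovered (3 of 12): B2=T, B5=T, B6=T

Answer: 3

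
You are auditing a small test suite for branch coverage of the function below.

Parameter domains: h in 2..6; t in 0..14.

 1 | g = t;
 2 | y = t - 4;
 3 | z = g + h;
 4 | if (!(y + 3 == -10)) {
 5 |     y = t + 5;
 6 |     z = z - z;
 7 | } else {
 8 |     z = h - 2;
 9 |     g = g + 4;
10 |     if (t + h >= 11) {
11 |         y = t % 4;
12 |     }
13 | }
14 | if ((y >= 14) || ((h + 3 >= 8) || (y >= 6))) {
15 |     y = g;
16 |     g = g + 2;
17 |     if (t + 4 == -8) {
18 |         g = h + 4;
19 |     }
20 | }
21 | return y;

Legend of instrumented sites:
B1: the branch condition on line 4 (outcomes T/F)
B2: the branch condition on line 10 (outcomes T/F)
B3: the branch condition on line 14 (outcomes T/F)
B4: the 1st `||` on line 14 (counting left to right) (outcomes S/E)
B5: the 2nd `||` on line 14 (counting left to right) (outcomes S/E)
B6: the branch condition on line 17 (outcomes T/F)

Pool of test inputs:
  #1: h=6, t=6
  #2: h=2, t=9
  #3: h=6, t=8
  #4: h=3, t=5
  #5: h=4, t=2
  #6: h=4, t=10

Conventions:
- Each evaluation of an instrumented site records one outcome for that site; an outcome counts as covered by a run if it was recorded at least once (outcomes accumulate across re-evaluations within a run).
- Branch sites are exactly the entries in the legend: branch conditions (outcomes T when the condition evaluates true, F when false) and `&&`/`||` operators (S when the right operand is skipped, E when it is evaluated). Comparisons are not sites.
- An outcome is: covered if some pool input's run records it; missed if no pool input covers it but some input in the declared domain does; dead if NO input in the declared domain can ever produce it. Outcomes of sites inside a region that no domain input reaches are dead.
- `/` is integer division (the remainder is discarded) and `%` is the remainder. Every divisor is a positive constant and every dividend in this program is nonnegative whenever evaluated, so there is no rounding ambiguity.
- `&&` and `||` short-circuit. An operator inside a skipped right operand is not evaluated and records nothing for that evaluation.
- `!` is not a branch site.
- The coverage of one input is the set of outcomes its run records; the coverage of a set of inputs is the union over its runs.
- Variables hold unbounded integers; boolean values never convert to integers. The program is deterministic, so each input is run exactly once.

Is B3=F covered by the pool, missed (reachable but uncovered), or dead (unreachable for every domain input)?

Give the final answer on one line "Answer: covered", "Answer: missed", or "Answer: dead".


no pool input records B3=F
but domain input (h=2, t=0) does record it -> reachable, so missed
Answer: missed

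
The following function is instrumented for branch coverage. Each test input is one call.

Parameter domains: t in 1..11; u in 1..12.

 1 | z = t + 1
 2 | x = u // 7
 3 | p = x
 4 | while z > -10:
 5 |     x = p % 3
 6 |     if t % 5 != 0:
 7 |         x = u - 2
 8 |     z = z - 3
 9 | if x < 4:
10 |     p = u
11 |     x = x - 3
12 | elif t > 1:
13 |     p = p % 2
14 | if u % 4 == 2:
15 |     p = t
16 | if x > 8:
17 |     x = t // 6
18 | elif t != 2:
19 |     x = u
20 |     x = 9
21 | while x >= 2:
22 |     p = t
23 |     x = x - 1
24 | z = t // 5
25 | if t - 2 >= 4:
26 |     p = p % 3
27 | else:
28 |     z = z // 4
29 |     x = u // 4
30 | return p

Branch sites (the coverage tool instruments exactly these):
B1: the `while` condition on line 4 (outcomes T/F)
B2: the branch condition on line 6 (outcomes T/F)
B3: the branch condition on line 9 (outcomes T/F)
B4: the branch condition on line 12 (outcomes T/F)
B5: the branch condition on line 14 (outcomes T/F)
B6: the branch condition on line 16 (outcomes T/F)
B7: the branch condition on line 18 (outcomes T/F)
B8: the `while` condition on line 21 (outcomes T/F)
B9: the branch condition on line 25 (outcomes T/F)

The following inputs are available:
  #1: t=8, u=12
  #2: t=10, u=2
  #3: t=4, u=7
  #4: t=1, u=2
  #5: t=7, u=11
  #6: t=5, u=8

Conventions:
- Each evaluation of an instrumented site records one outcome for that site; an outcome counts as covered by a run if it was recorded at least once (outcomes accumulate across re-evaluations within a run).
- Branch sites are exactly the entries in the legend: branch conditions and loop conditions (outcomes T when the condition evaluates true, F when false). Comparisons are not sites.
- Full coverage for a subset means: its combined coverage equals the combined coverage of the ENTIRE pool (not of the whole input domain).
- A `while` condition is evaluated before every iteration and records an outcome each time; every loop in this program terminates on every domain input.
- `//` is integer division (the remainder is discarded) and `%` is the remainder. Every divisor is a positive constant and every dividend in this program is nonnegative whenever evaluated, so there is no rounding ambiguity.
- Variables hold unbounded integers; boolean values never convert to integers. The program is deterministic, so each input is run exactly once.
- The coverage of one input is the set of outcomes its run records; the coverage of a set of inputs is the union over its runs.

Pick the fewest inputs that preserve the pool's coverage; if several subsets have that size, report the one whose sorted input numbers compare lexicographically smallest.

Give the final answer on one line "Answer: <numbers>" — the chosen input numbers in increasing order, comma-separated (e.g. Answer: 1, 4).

input #1 (t=8, u=12): events B1->T, B2->T, B1->T, B2->T, B1->T, B2->T, B1->T, B2->T, B1->T, B2->T, B1->T, B2->T, B1->T, B2->T, ...; covers B1=T, B1=F, B2=T, B3=F, B4=T, B5=F, B6=T, B8=F, B9=T
input #2 (t=10, u=2): events B1->T, B2->F, B1->T, B2->F, B1->T, B2->F, B1->T, B2->F, B1->T, B2->F, B1->T, B2->F, B1->T, B2->F, ...; covers B1=T, B1=F, B2=F, B3=T, B5=T, B6=F, B7=T, B8=T, B8=F, B9=T
input #3 (t=4, u=7): events B1->T, B2->T, B1->T, B2->T, B1->T, B2->T, B1->T, B2->T, B1->T, B2->T, B1->F, B3->F, B4->T, B5->F, ...; covers B1=T, B1=F, B2=T, B3=F, B4=T, B5=F, B6=F, B7=T, B8=T, B8=F, B9=F
input #4 (t=1, u=2): events B1->T, B2->T, B1->T, B2->T, B1->T, B2->T, B1->T, B2->T, B1->F, B3->T, B5->T, B6->F, B7->T, B8->T, ...; covers B1=T, B1=F, B2=T, B3=T, B5=T, B6=F, B7=T, B8=T, B8=F, B9=F
input #5 (t=7, u=11): events B1->T, B2->T, B1->T, B2->T, B1->T, B2->T, B1->T, B2->T, B1->T, B2->T, B1->T, B2->T, B1->F, B3->F, ...; covers B1=T, B1=F, B2=T, B3=F, B4=T, B5=F, B6=T, B8=F, B9=T
input #6 (t=5, u=8): events B1->T, B2->F, B1->T, B2->F, B1->T, B2->F, B1->T, B2->F, B1->T, B2->F, B1->T, B2->F, B1->F, B3->T, ...; covers B1=T, B1=F, B2=F, B3=T, B5=F, B6=F, B7=T, B8=T, B8=F, B9=F
the full pool covers 16 outcomes: B1=T, B1=F, B2=T, B2=F, B3=T, B3=F, B4=T, B5=T, B5=F, B6=T, B6=F, B7=T, B8=T, B8=F, B9=T, B9=F
checked all size-1 subsets: none covers 16 outcomes (max 11/16)
checked all size-2 subsets: none covers 16 outcomes (max 15/16)
at size 3, {1, 2, 3} reaches all 16 outcomes; every lexicographically earlier size-3 subset fails

Answer: 1, 2, 3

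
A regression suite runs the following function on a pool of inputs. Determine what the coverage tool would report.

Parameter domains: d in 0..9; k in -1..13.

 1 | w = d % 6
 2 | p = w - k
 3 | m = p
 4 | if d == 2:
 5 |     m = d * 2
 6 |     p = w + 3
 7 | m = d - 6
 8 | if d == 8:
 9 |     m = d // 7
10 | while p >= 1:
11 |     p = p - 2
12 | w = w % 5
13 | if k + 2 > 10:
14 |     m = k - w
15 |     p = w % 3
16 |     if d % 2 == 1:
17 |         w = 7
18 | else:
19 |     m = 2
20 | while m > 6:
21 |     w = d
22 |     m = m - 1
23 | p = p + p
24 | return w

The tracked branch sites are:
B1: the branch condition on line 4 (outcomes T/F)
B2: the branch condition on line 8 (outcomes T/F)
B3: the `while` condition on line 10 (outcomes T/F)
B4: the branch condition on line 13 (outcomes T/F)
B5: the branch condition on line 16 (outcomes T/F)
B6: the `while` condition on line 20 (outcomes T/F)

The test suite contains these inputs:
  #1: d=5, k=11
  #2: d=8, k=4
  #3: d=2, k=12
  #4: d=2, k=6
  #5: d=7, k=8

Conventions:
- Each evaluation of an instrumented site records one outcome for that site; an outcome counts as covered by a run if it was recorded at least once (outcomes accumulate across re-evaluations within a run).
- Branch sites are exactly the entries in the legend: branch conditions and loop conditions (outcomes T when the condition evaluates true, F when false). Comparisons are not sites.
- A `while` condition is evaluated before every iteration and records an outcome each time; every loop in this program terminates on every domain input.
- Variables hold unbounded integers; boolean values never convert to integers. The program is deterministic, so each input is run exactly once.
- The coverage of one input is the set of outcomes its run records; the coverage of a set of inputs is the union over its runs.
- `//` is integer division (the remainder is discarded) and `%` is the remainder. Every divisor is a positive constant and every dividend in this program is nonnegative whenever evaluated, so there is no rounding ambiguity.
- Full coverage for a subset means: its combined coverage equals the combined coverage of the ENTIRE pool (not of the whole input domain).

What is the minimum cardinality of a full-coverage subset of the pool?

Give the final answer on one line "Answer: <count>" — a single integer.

run #1 (d=5, k=11) runs B1->F, B2->F, B3->F, B4->T, B5->T, B6->T, B6->T, B6->T, B6->T, B6->T, B6->F; records B1=F, B2=F, B3=F, B4=T, B5=T, B6=T, B6=F
run #2 (d=8, k=4) runs B1->F, B2->T, B3->F, B4->F, B6->F; records B1=F, B2=T, B3=F, B4=F, B6=F
run #3 (d=2, k=12) runs B1->T, B2->F, B3->T, B3->T, B3->T, B3->F, B4->T, B5->F, B6->T, B6->T, B6->T, B6->T, B6->F; records B1=T, B2=F, B3=T, B3=F, B4=T, B5=F, B6=T, B6=F
run #4 (d=2, k=6) runs B1->T, B2->F, B3->T, B3->T, B3->T, B3->F, B4->F, B6->F; records B1=T, B2=F, B3=T, B3=F, B4=F, B6=F
run #5 (d=7, k=8) runs B1->F, B2->F, B3->F, B4->F, B6->F; records B1=F, B2=F, B3=F, B4=F, B6=F
union over all inputs: B1=T, B1=F, B2=T, B2=F, B3=T, B3=F, B4=T, B4=F, B5=T, B5=F, B6=T, B6=F (12 outcomes)
checked all size-1 subsets: none covers 12 outcomes (max 8/12)
checked all size-2 subsets: none covers 12 outcomes (max 11/12)
at size 3, {1, 2, 3} reaches all 12 outcomes; every lexicographically earlier size-3 subset fails

Answer: 3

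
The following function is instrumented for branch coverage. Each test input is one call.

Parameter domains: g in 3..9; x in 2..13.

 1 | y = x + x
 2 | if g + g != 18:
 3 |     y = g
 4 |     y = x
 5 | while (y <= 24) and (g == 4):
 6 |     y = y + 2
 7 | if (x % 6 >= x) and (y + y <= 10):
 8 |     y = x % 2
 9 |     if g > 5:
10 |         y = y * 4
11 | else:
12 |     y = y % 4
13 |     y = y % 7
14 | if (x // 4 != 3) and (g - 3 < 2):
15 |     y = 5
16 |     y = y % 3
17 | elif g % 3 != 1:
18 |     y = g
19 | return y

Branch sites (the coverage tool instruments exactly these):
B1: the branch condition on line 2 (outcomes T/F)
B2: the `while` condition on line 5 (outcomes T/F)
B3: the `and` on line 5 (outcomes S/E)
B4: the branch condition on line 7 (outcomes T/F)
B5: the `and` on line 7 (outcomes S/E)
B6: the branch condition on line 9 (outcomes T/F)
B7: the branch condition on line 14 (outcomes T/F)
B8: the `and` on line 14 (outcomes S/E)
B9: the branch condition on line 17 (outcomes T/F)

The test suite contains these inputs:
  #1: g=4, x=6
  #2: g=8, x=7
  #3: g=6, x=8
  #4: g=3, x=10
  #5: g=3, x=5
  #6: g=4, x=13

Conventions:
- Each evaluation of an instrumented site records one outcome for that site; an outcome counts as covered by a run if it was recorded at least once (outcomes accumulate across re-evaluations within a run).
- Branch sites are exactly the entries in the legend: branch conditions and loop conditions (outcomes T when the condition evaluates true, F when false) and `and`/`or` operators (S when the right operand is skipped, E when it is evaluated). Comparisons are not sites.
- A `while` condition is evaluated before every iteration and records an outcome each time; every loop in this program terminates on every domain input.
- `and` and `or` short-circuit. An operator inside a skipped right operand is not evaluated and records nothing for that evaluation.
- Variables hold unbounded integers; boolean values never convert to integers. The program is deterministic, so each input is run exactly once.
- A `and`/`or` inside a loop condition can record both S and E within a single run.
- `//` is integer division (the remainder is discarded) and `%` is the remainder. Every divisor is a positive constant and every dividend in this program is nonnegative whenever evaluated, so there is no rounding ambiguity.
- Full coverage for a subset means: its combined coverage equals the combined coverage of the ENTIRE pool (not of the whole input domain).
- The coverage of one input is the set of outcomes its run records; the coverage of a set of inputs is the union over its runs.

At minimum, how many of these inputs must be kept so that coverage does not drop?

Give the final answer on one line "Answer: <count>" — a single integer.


#1 (g=4, x=6) -> B1->T, B3->E, B2->T, B3->E, B2->T, B3->E, B2->T, B3->E, B2->T, B3->E, B2->T, B3->E, B2->T, B3->E, ...; covered: B1=T, B2=T, B2=F, B3=S, B3=E, B4=F, B5=S, B7=T, B8=E
#2 (g=8, x=7) -> B1->T, B3->E, B2->F, B5->S, B4->F, B8->E, B7->F, B9->T; covered: B1=T, B2=F, B3=E, B4=F, B5=S, B7=F, B8=E, B9=T
#3 (g=6, x=8) -> B1->T, B3->E, B2->F, B5->S, B4->F, B8->E, B7->F, B9->T; covered: B1=T, B2=F, B3=E, B4=F, B5=S, B7=F, B8=E, B9=T
#4 (g=3, x=10) -> B1->T, B3->E, B2->F, B5->S, B4->F, B8->E, B7->T; covered: B1=T, B2=F, B3=E, B4=F, B5=S, B7=T, B8=E
#5 (g=3, x=5) -> B1->T, B3->E, B2->F, B5->E, B4->T, B6->F, B8->E, B7->T; covered: B1=T, B2=F, B3=E, B4=T, B5=E, B6=F, B7=T, B8=E
#6 (g=4, x=13) -> B1->T, B3->E, B2->T, B3->E, B2->T, B3->E, B2->T, B3->E, B2->T, B3->E, B2->T, B3->E, B2->T, B3->S, ...; covered: B1=T, B2=T, B2=F, B3=S, B3=E, B4=F, B5=S, B7=F, B8=S, B9=F
union over all inputs: B1=T, B2=T, B2=F, B3=S, B3=E, B4=T, B4=F, B5=S, B5=E, B6=F, B7=T, B7=F, B8=S, B8=E, B9=T, B9=F (16 outcomes)
checked all size-1 subsets: none covers 16 outcomes (max 10/16)
checked all size-2 subsets: none covers 16 outcomes (max 15/16)
at size 3, {2, 5, 6} reaches all 16 outcomes; every lexicographically earlier size-3 subset fails
Answer: 3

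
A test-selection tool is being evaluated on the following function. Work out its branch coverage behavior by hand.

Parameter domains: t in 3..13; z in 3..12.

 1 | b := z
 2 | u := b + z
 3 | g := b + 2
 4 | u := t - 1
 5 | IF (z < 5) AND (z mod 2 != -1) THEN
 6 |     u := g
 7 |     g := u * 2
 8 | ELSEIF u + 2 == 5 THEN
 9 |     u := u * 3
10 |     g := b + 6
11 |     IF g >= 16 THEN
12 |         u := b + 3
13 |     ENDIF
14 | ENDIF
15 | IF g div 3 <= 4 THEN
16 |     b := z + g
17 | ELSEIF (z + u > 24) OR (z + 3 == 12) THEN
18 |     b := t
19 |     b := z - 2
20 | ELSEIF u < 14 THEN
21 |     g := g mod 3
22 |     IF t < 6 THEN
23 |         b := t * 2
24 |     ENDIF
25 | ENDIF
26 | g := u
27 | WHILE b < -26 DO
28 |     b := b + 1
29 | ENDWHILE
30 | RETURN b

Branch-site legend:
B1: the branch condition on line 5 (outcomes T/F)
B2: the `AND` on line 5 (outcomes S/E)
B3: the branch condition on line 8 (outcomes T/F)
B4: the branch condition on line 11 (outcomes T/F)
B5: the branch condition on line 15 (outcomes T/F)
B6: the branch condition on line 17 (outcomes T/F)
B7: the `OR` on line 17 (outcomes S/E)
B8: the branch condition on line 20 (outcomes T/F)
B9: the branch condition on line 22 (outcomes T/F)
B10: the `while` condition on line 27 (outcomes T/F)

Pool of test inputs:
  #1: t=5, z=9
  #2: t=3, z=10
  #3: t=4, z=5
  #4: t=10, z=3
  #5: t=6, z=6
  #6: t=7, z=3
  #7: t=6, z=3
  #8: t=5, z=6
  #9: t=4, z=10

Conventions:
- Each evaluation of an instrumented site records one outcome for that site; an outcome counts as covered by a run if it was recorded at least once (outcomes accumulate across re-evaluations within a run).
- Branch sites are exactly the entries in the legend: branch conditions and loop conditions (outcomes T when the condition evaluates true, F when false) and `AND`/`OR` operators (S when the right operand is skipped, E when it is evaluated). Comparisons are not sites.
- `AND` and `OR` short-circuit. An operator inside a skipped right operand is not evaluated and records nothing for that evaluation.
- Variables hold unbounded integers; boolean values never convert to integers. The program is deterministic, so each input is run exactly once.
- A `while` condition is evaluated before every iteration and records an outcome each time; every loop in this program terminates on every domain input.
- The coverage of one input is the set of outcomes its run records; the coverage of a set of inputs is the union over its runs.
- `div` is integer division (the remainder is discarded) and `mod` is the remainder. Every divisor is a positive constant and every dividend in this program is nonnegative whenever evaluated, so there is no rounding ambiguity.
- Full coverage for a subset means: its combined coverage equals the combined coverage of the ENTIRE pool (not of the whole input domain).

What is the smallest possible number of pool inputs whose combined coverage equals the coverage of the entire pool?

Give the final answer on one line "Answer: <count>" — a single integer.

input #1 (t=5, z=9): covers B1=F, B2=S, B3=F, B5=T, B10=F
input #2 (t=3, z=10): covers B1=F, B2=S, B3=F, B5=T, B10=F
input #3 (t=4, z=5): covers B1=F, B2=S, B3=T, B4=F, B5=T, B10=F
input #4 (t=10, z=3): covers B1=T, B2=E, B5=T, B10=F
input #5 (t=6, z=6): covers B1=F, B2=S, B3=F, B5=T, B10=F
input #6 (t=7, z=3): covers B1=T, B2=E, B5=T, B10=F
input #7 (t=6, z=3): covers B1=T, B2=E, B5=T, B10=F
input #8 (t=5, z=6): covers B1=F, B2=S, B3=F, B5=T, B10=F
input #9 (t=4, z=10): covers B1=F, B2=S, B3=T, B4=T, B5=F, B6=F, B7=E, B8=T, B9=T, B10=F
together the pool reaches 15 outcomes: B1=T, B1=F, B2=S, B2=E, B3=T, B3=F, B4=T, B4=F, B5=T, B5=F, B6=F, B7=E, B8=T, B9=T, B10=F
size 1 is not enough: best union over all size-1 subsets is 10/15
size 2 is not enough: best union over all size-2 subsets is 13/15
size 3 is not enough: best union over all size-3 subsets is 14/15
inputs {1, 3, 4, 9} (size 4) cover everything; no size-4 subset with a lexicographically smaller index list covers all 15

Answer: 4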